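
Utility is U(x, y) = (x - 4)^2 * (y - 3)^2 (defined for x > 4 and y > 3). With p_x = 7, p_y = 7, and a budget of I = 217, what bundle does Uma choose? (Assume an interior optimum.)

x* = 16, y* = 15

MU_x = 2·(x−4)·(y−3)^2, MU_y = 2·(x−4)^2·(y−3).
MRS = (y−3)/(x−4).
Tangency: set MRS = p_x/p_y = 7/7 = 1.
So (y − 3)/(x − 4) = 1, i.e. (y − 3) = (x − 4).
Rewrite the budget in excess-of-subsistence terms: 7·(x − 4) + 7·(y − 3) = 217 − 7·4 − 7·3 = 168.
Substituting, 14·(x − 4) = 168, so x − 4 = 12 and x* = 16.
Then y − 3 = 12, so y* = 15.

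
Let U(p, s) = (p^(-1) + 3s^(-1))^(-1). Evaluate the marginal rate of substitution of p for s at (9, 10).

MRS = 100/243

For CES with ρ = -1, MRS = (1/3)·(s/p)^2.
At (9, 10): MRS = 100/243.
The indifference curve has slope −100/243 at this bundle.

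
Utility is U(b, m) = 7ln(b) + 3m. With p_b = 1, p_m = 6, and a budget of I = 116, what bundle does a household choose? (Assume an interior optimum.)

b* = 14, m* = 17

MU_b = 7/b, MU_m = 3.
MRS = 7/b ÷ 3.
Tangency: set MRS = p_b/p_m = 1/6.
MRS depends only on b: (7/3)/b = 1/6 ⇒ b* = (7/3)/(1/6) = 14.
From the budget, 6·m = 116 − 1·14 = 102, so m* = 17.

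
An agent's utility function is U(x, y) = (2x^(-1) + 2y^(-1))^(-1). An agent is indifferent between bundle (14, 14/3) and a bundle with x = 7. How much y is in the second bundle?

U depends on (x, y) only through S = 2x^(-1) + 2y^(-1), so equal utility means equal S. At (14, 14/3): S = 4/7.
With x = 7: 2·7^(-1) = 2/7, so 2y^(-1) = 4/7 − 2/7 = 2/7, i.e. y^(-1) = 1/7.
Hence y = 1/(1/7) = 7.
Check: U(7, 7) = 1.75.

y = 7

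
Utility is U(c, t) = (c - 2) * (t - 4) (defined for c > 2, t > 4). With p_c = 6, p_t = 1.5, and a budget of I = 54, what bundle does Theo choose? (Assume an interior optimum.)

c* = 5, t* = 16

MU_c = (t−4), MU_t = (c−2).
MRS = (t−4)/(c−2).
Tangency: set MRS = p_c/p_t = 6/1.5 = 4.
So (t − 4)/(c − 2) = 4, i.e. (t − 4) = 4·(c − 2).
Rewrite the budget in excess-of-subsistence terms: 6·(c − 2) + 1.5·(t − 4) = 54 − 6·2 − 1.5·4 = 36.
Substituting, 12·(c − 2) = 36, so c − 2 = 3 and c* = 5.
Then t − 4 = 4·3 = 12, so t* = 16.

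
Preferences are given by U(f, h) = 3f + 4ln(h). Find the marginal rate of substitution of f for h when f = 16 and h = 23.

MRS = 17.25

MU_f = 3, MU_h = 4/h.
MRS = 3 ÷ (4/h).
At (16, 23): MRS = 17.25.
So at (16, 23) the consumer would give up 17.25 units of h for one more unit of f.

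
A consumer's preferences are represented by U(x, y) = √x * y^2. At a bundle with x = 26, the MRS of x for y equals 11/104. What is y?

y = 11

MU_x = 0.5·x^(-0.5)·y^2 and MU_y = 2·√x·y.
MRS = MU_x/MU_y = (0.25)·y/x.
Substitute x = 26: MRS = y/104. Setting y/104 = 11/104 gives y = (11/104)·104 = 11.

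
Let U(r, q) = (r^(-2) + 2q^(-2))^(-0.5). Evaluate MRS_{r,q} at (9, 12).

For CES with ρ = -2, MRS = (1/2)·(q/r)^3.
At (9, 12): MRS = 32/27.
So at (9, 12) the consumer would give up 32/27 units of q for one more unit of r.

MRS = 32/27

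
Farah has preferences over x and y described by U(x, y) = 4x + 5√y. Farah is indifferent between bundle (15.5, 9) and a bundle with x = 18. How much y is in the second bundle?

U(15.5, 9) = 77.
Set U(18, y) = 77 and solve.
With x = 18: 5√y = 77 − 4·18 = 5, so √y = 1 and y = 1.
Check: U(18, 1) = 77.

y = 1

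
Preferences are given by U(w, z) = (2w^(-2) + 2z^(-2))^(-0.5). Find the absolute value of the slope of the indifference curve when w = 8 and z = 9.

For CES with ρ = -2, MRS = (z/w)^3.
At (8, 9): MRS = 729/512.
So at (8, 9) the consumer would give up 729/512 units of z for one more unit of w.

MRS = 729/512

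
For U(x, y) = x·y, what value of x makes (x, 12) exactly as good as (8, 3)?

x = 2

U(8, 3) = 24.
Set U(x, 12) = 24 and solve.
With y = 12: x = 24/12 = 2.
Check: U(2, 12) = 24.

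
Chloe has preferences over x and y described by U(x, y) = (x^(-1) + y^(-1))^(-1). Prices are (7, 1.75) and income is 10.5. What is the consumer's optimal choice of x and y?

x* = 1, y* = 2

For CES with ρ = -1, MRS = (y/x)^2.
Tangency: set MRS = p_x/p_y = 7/1.75 = 4.
So (y/x)^2 = 4; taking the square root, y/x = 2, i.e. y = 2·x.
Substitute into the budget 7·x + 1.75·y = 10.5: 10.5·x = 10.5, so x* = 1 and y* = 2·1 = 2.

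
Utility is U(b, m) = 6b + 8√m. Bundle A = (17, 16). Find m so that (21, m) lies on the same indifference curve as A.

m = 1

U(17, 16) = 134.
Set U(21, m) = 134 and solve.
With b = 21: 8√m = 134 − 6·21 = 8, so √m = 1 and m = 1.
Check: U(21, 1) = 134.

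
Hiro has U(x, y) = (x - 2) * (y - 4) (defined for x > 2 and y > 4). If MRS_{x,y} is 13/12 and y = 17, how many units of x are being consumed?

x = 14

MU_x = (y−4), MU_y = (x−2).
MRS = (y−4)/(x−2).
Substitute y = 17: MRS = 13/(x − 2). Setting this equal to 13/12 gives x − 2 = 13/(13/12) = 12, so x = 14.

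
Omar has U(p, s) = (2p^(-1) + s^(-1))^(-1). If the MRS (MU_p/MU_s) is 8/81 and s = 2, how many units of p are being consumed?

p = 9

For CES with ρ = -1, MRS = (2/1)·(s/p)^2.
Setting (2/1)·(2/p)^2 = 8/81 gives (2/p)^2 = 4/81, so 2/p = 2/9 and p = 9.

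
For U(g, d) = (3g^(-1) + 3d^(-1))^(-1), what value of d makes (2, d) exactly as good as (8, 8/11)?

U depends on (g, d) only through S = 3g^(-1) + 3d^(-1), so equal utility means equal S. At (8, 8/11): S = 4.5.
With g = 2: 3·2^(-1) = 1.5, so 3d^(-1) = 4.5 − 1.5 = 3, i.e. d^(-1) = 1.
Hence d = 1/1 = 1.
Check: U(2, 1) = 0.2222.

d = 1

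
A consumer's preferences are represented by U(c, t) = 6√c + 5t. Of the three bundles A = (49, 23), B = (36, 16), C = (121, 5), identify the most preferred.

Evaluate utility at each bundle:
U(A) = 157.000.
U(B) = 116.000.
U(C) = 91.000.
Highest utility is A, so A ≻ B ≻ C.

Bundle A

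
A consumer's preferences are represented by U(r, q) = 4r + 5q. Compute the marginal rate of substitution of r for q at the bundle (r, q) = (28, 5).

MRS = 0.8

MU_r = 4, MU_q = 5, so MRS = 4/5 = 0.8 at every bundle.
At (28, 5): MRS = 0.8.
So at (28, 5) the consumer would give up 0.8 units of q for one more unit of r.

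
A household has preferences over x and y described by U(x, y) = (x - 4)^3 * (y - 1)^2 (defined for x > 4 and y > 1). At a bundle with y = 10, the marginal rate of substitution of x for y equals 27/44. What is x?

x = 26

MU_x = 3·(x−4)^2·(y−1)^2, MU_y = 2·(x−4)^3·(y−1).
MRS = (3/2)·(y−1)/(x−4).
Substitute y = 10: MRS = 13.5/(x − 4). Setting this equal to 27/44 gives x − 4 = 13.5/(27/44) = 22, so x = 26.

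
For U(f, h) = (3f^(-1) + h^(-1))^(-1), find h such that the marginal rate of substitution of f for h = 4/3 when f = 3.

h = 2

For CES with ρ = -1, MRS = (3/1)·(h/f)^2.
Setting (3/1)·(h/3)^2 = 4/3 gives (h/3)^2 = 4/9, so h/3 = 2/3 and h = 2.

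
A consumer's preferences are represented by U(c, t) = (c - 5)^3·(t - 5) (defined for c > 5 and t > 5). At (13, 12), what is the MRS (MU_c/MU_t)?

MU_c = 3·(c−5)^2·(t−5), MU_t = (c−5)^3.
MRS = (3/1)·(t−5)/(c−5).
At (13, 12): MRS = 2.625.
So at (13, 12) the consumer would give up 2.625 units of t for one more unit of c.

MRS = 2.625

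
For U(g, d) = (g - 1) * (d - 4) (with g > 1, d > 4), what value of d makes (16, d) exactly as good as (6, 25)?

U(6, 25) = 105.
Set U(16, d) = 105 and solve.
With g = 16: (16 − 1) = 15, so (d − 4) = 105/15 = 7.
So d = 4 + 7 = 11.
Check: U(16, 11) = 105.

d = 11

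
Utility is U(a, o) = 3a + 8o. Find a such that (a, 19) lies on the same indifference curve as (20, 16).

U(20, 16) = 188.
Set U(a, 19) = 188 and solve.
3a + 8·19 = 188 ⇒ 3a = 36 ⇒ a = 12.
Check: U(12, 19) = 188.

a = 12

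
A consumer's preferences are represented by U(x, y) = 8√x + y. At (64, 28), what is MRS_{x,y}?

MU_x = 8/(2√x), MU_y = 1.
MRS = 8/(2√x) ÷ 1.
At (64, 28): MRS = 0.5.
That is, one extra unit of x is worth 0.5 units of y at the margin.

MRS = 0.5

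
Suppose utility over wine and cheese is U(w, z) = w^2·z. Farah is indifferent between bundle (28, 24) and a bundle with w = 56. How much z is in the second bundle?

z = 6

U(28, 24) = 18816.
Set U(56, z) = 18816 and solve.
With w = 56: 56^2 = 3136, so z = 18816/3136 = 6.
Check: U(56, 6) = 18816.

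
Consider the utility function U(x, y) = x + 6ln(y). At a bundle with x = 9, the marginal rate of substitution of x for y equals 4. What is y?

y = 24

MU_x = 1, MU_y = 6/y.
MRS = 1 ÷ (6/y).
MRS depends only on y: (1/6)·y = 4 ⇒ y = 4/(1/6) = 24.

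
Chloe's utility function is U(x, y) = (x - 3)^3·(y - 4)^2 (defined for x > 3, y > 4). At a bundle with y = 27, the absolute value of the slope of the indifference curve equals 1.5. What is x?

MU_x = 3·(x−3)^2·(y−4)^2, MU_y = 2·(x−3)^3·(y−4).
MRS = (3/2)·(y−4)/(x−3).
Substitute y = 27: MRS = 34.5/(x − 3). Setting this equal to 1.5 gives x − 3 = 34.5/1.5 = 23, so x = 26.

x = 26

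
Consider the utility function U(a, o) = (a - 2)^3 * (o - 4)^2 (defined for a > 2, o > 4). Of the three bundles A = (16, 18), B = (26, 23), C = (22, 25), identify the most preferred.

Bundle B

Evaluate utility at each bundle:
U(A) = 537824.
U(B) = 4990464.
U(C) = 3528000.
Highest utility is B, so B ≻ C ≻ A.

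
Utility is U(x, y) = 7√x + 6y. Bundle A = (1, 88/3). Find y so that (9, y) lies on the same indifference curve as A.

U(1, 88/3) = 183.
Set U(9, y) = 183 and solve.
With x = 9: √9 = 3, so 6y = 183 − 7·3 = 162 and y = 27.
Check: U(9, 27) = 183.

y = 27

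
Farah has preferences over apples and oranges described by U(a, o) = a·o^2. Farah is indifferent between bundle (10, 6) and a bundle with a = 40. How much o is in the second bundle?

U(10, 6) = 360.
Set U(40, o) = 360 and solve.
With a = 40: o^2 = 360/40 = 9; taking the square root, o = 3.
Check: U(40, 3) = 360.

o = 3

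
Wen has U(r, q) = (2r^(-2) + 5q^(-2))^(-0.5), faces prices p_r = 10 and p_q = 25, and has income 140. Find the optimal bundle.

r* = 4, q* = 4

For CES with ρ = -2, MRS = (2/5)·(q/r)^3.
Tangency: set MRS = p_r/p_q = 10/25 = 0.4.
So (q/r)^3 = 1; taking the cube root, q/r = 1, i.e. q = r.
Substitute into the budget 10·r + 25·q = 140: 35·r = 140, so r* = 4 and q* = 4.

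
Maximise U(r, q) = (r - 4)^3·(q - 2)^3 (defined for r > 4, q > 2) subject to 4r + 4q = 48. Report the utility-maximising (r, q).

r* = 7, q* = 5

MU_r = 3·(r−4)^2·(q−2)^3, MU_q = 3·(r−4)^3·(q−2)^2.
MRS = (q−2)/(r−4).
Tangency: set MRS = p_r/p_q = 4/4 = 1.
So (q − 2)/(r − 4) = 1, i.e. (q − 2) = (r − 4).
Rewrite the budget in excess-of-subsistence terms: 4·(r − 4) + 4·(q − 2) = 48 − 4·4 − 4·2 = 24.
Substituting, 8·(r − 4) = 24, so r − 4 = 3 and r* = 7.
Then q − 2 = 3, so q* = 5.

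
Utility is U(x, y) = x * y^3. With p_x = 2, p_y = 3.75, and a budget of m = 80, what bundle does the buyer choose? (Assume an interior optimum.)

MU_x = y^3 and MU_y = 3·x·y^2.
MRS = MU_x/MU_y = (1/3)·y/x.
Tangency: set MRS = p_x/p_y = 2/3.75 = 8/15.
So (1/3)·y/x = 8/15, i.e. y = 1.6·x.
Substitute into the budget 2·x + 3.75·y = 80: 8·x = 80, so x* = 10.
Then y* = 1.6·10 = 16.

x* = 10, y* = 16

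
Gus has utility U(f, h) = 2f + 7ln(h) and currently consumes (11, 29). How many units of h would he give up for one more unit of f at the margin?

MU_f = 2, MU_h = 7/h.
MRS = 2 ÷ (7/h).
At (11, 29): MRS = 58/7.
So at (11, 29) the consumer would give up 58/7 units of h for one more unit of f.

MRS = 58/7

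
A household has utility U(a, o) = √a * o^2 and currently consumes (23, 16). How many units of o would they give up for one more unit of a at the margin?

MU_a = 0.5·a^(-0.5)·o^2 and MU_o = 2·√a·o.
MRS = MU_a/MU_o = (0.25)·o/a.
At (23, 16): MRS = 4/23.
So at (23, 16) the consumer would give up 4/23 units of o for one more unit of a.

MRS = 4/23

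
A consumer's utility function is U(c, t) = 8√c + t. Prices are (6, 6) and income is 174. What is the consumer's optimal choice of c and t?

c* = 16, t* = 13

MU_c = 8/(2√c), MU_t = 1.
MRS = 8/(2√c) ÷ 1.
Tangency: set MRS = p_c/p_t = 6/6 = 1.
MRS depends only on c: 4/√c = 1 ⇒ √c = 4/1 = 4 ⇒ c* = 16.
From the budget, 6·t = 174 − 6·16 = 78, so t* = 13.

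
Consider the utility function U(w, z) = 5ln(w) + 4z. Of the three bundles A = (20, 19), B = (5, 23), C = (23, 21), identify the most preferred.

Evaluate utility at each bundle:
U(A) = 90.979.
U(B) = 100.047.
U(C) = 99.677.
Highest utility is B, so B ≻ C ≻ A.

Bundle B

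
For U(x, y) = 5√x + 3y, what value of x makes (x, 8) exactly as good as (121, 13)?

x = 196

U(121, 13) = 94.
Set U(x, 8) = 94 and solve.
With y = 8: 5√x = 94 − 3·8 = 70, so √x = 14 and x = 196.
Check: U(196, 8) = 94.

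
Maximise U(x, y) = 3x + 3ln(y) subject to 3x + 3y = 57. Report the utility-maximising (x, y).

x* = 18, y* = 1

MU_x = 3, MU_y = 3/y.
MRS = 3 ÷ (3/y).
Tangency: set MRS = p_x/p_y = 3/3 = 1.
MRS depends only on y: y = 1 ⇒ y* = 1.
From the budget, 3·x = 57 − 3·1 = 54, so x* = 18.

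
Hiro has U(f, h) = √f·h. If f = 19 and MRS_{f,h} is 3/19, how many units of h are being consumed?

MU_f = 0.5·f^(-0.5)·h and MU_h = √f.
MRS = MU_f/MU_h = (0.5)·h/f.
Substitute f = 19: MRS = h/38. Setting h/38 = 3/19 gives h = (3/19)·38 = 6.

h = 6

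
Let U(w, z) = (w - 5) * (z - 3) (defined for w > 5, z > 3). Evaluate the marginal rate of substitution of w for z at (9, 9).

MRS = 1.5

MU_w = (z−3), MU_z = (w−5).
MRS = (z−3)/(w−5).
At (9, 9): MRS = 1.5.
So at (9, 9) the consumer would give up 1.5 units of z for one more unit of w.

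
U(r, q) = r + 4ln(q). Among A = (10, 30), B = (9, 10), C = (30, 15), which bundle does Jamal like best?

Bundle C

Evaluate utility at each bundle:
U(A) = 23.605.
U(B) = 18.210.
U(C) = 40.832.
Highest utility is C, so C ≻ A ≻ B.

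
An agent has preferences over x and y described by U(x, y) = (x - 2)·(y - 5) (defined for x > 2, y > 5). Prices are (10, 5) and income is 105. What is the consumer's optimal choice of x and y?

MU_x = (y−5), MU_y = (x−2).
MRS = (y−5)/(x−2).
Tangency: set MRS = p_x/p_y = 10/5 = 2.
So (y − 5)/(x − 2) = 2, i.e. (y − 5) = 2·(x − 2).
Rewrite the budget in excess-of-subsistence terms: 10·(x − 2) + 5·(y − 5) = 105 − 10·2 − 5·5 = 60.
Substituting, 20·(x − 2) = 60, so x − 2 = 3 and x* = 5.
Then y − 5 = 2·3 = 6, so y* = 11.

x* = 5, y* = 11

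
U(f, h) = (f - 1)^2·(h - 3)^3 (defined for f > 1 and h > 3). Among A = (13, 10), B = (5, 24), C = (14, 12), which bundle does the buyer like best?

Bundle B

Evaluate utility at each bundle:
U(A) = 49392.
U(B) = 148176.
U(C) = 123201.
Highest utility is B, so B ≻ C ≻ A.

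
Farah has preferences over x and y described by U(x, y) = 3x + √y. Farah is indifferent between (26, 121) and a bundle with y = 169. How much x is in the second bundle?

U(26, 121) = 89.
Set U(x, 169) = 89 and solve.
With y = 169: √169 = 13, so 3x = 89 − 13 = 76 and x = 76/3.
Check: U(76/3, 169) = 89.

x = 76/3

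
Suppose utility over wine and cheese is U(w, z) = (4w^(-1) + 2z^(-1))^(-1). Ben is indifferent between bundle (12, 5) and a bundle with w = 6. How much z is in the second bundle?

z = 30

U depends on (w, z) only through S = 4w^(-1) + 2z^(-1), so equal utility means equal S. At (12, 5): S = 11/15.
With w = 6: 4·6^(-1) = 2/3, so 2z^(-1) = 11/15 − 2/3 = 1/15, i.e. z^(-1) = 1/30.
Hence z = 1/(1/30) = 30.
Check: U(6, 30) = 1.3636.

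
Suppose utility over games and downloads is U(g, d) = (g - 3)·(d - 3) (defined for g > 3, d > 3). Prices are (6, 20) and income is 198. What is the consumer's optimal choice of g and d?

MU_g = (d−3), MU_d = (g−3).
MRS = (d−3)/(g−3).
Tangency: set MRS = p_g/p_d = 6/20 = 0.3.
So (d − 3)/(g − 3) = 0.3, i.e. (d − 3) = 0.3·(g − 3).
Rewrite the budget in excess-of-subsistence terms: 6·(g − 3) + 20·(d − 3) = 198 − 6·3 − 20·3 = 120.
Substituting, 12·(g − 3) = 120, so g − 3 = 10 and g* = 13.
Then d − 3 = 0.3·10 = 3, so d* = 6.

g* = 13, d* = 6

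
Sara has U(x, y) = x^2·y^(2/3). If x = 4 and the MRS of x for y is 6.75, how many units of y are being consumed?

MU_x = 2·x·y^(2/3) and MU_y = 2/3·x^2·y^(-1/3).
MRS = MU_x/MU_y = (3)·y/x.
Substitute x = 4: MRS = y/(4/3). Setting y/(4/3) = 6.75 gives y = 6.75·(4/3) = 9.

y = 9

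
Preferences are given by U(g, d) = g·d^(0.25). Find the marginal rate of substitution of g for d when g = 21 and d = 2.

MU_g = d^(0.25) and MU_d = 0.25·g·d^(-0.75).
MRS = MU_g/MU_d = (4)·d/g.
At (21, 2): MRS = 8/21.
The indifference curve has slope −8/21 at this bundle.

MRS = 8/21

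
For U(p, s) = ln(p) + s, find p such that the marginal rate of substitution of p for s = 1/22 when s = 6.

p = 22

MU_p = 1/p, MU_s = 1.
MRS = 1/p ÷ 1.
MRS depends only on p: 1/p = 1/22 ⇒ p = 1/(1/22) = 22.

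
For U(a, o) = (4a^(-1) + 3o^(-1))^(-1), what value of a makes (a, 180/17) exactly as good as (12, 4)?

U depends on (a, o) only through S = 4a^(-1) + 3o^(-1), so equal utility means equal S. At (12, 4): S = 13/12.
With o = 180/17: 3·(180/17)^(-1) = 17/60, so 4a^(-1) = 13/12 − 17/60 = 0.8, i.e. a^(-1) = 0.2.
Hence a = 1/0.2 = 5.
Check: U(5, 180/17) = 0.9231.

a = 5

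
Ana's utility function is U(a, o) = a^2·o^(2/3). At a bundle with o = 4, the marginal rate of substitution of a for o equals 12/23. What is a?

a = 23

MU_a = 2·a·o^(2/3) and MU_o = 2/3·a^2·o^(-1/3).
MRS = MU_a/MU_o = (3)·o/a.
Substitute o = 4: MRS = 12/a. Setting 12/a = 12/23 gives a = 12/(12/23) = 23.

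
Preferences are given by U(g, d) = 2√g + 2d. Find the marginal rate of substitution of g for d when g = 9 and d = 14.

MRS = 1/6

MU_g = 2/(2√g), MU_d = 2.
MRS = 2/(2√g) ÷ 2.
At (9, 14): MRS = 1/6.
That is, one extra unit of g is worth 1/6 units of d at the margin.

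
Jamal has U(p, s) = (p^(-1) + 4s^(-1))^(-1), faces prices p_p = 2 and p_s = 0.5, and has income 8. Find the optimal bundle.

For CES with ρ = -1, MRS = (1/4)·(s/p)^2.
Tangency: set MRS = p_p/p_s = 2/0.5 = 4.
So (s/p)^2 = 16; taking the square root, s/p = 4, i.e. s = 4·p.
Substitute into the budget 2·p + 0.5·s = 8: 4·p = 8, so p* = 2 and s* = 4·2 = 8.

p* = 2, s* = 8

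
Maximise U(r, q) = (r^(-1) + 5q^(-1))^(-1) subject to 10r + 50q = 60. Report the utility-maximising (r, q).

r* = 1, q* = 1

For CES with ρ = -1, MRS = (1/5)·(q/r)^2.
Tangency: set MRS = p_r/p_q = 10/50 = 0.2.
So (q/r)^2 = 1; taking the square root, q/r = 1, i.e. q = r.
Substitute into the budget 10·r + 50·q = 60: 60·r = 60, so r* = 1 and q* = 1.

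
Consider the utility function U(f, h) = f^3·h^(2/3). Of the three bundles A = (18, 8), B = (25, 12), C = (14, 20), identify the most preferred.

Bundle B

Evaluate utility at each bundle:
U(A) = 23328.000.
U(B) = 81898.169.
U(C) = 20217.965.
Highest utility is B, so B ≻ A ≻ C.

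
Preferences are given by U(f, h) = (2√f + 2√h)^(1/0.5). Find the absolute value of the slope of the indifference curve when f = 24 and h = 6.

For CES with ρ = 0.5, MRS = √(h/f).
At (24, 6): MRS = 0.5.
That is, one extra unit of f is worth 0.5 units of h at the margin.

MRS = 0.5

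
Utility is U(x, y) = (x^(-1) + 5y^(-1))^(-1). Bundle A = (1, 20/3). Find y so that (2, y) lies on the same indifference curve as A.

U depends on (x, y) only through S = x^(-1) + 5y^(-1), so equal utility means equal S. At (1, 20/3): S = 1.75.
With x = 2: 2^(-1) = 0.5, so 5y^(-1) = 1.75 − 0.5 = 1.25, i.e. y^(-1) = 0.25.
Hence y = 1/0.25 = 4.
Check: U(2, 4) = 0.5714.

y = 4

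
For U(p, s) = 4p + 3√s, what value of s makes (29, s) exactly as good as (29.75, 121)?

s = 144

U(29.75, 121) = 152.
Set U(29, s) = 152 and solve.
With p = 29: 3√s = 152 − 4·29 = 36, so √s = 12 and s = 144.
Check: U(29, 144) = 152.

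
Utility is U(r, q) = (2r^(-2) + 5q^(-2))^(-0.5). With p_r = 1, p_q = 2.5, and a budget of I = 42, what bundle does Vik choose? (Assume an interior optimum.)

For CES with ρ = -2, MRS = (2/5)·(q/r)^3.
Tangency: set MRS = p_r/p_q = 1/2.5 = 0.4.
So (q/r)^3 = 1; taking the cube root, q/r = 1, i.e. q = r.
Substitute into the budget 1·r + 2.5·q = 42: 3.5·r = 42, so r* = 12 and q* = 12.

r* = 12, q* = 12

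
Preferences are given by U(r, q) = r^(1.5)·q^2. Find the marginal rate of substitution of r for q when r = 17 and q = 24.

MRS = 18/17

MU_r = 1.5·√r·q^2 and MU_q = 2·r^(1.5)·q.
MRS = MU_r/MU_q = (0.75)·q/r.
At (17, 24): MRS = 18/17.
That is, one extra unit of r is worth 18/17 units of q at the margin.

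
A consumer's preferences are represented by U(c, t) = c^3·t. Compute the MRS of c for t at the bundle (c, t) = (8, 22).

MRS = 8.25

MU_c = 3·c^2·t and MU_t = c^3.
MRS = MU_c/MU_t = (3/1)·t/c.
At (8, 22): MRS = 8.25.
That is, one extra unit of c is worth 8.25 units of t at the margin.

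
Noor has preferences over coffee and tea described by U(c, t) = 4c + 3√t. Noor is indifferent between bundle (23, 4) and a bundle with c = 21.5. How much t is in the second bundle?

t = 16

U(23, 4) = 98.
Set U(21.5, t) = 98 and solve.
With c = 21.5: 3√t = 98 − 4·21.5 = 12, so √t = 4 and t = 16.
Check: U(21.5, 16) = 98.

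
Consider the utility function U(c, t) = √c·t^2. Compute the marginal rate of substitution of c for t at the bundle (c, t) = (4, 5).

MRS = 5/16

MU_c = 0.5·c^(-0.5)·t^2 and MU_t = 2·√c·t.
MRS = MU_c/MU_t = (0.25)·t/c.
At (4, 5): MRS = 5/16.
The indifference curve has slope −5/16 at this bundle.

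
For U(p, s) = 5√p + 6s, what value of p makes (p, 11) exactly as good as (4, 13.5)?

p = 25

U(4, 13.5) = 91.
Set U(p, 11) = 91 and solve.
With s = 11: 5√p = 91 − 6·11 = 25, so √p = 5 and p = 25.
Check: U(25, 11) = 91.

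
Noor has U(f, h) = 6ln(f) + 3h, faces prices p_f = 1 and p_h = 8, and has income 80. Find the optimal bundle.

f* = 16, h* = 8

MU_f = 6/f, MU_h = 3.
MRS = 6/f ÷ 3.
Tangency: set MRS = p_f/p_h = 1/8 = 0.125.
MRS depends only on f: 2/f = 0.125 ⇒ f* = 2/0.125 = 16.
From the budget, 8·h = 80 − 1·16 = 64, so h* = 8.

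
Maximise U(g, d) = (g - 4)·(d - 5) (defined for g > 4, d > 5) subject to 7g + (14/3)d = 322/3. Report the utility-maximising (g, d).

MU_g = (d−5), MU_d = (g−4).
MRS = (d−5)/(g−4).
Tangency: set MRS = p_g/p_d = 7/(14/3) = 1.5.
So (d − 5)/(g − 4) = 1.5, i.e. (d − 5) = 1.5·(g − 4).
Rewrite the budget in excess-of-subsistence terms: 7·(g − 4) + (14/3)·(d − 5) = 322/3 − 7·4 − (14/3)·5 = 56.
Substituting, 14·(g − 4) = 56, so g − 4 = 4 and g* = 8.
Then d − 5 = 1.5·4 = 6, so d* = 11.

g* = 8, d* = 11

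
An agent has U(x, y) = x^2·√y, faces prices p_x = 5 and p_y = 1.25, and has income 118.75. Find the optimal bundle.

MU_x = 2·x·√y and MU_y = 0.5·x^2·y^(-0.5).
MRS = MU_x/MU_y = (4)·y/x.
Tangency: set MRS = p_x/p_y = 5/1.25 = 4.
So (4)·y/x = 4, i.e. y = x.
Substitute into the budget 5·x + 1.25·y = 118.75: 6.25·x = 118.75, so x* = 19.
Then y* = 19.

x* = 19, y* = 19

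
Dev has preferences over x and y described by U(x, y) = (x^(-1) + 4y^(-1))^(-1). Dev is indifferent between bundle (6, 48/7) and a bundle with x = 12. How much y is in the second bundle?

y = 6

U depends on (x, y) only through S = x^(-1) + 4y^(-1), so equal utility means equal S. At (6, 48/7): S = 0.75.
With x = 12: 12^(-1) = 1/12, so 4y^(-1) = 0.75 − 1/12 = 2/3, i.e. y^(-1) = 1/6.
Hence y = 1/(1/6) = 6.
Check: U(12, 6) = 1.3333.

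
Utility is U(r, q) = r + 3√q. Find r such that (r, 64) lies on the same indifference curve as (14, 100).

U(14, 100) = 44.
Set U(r, 64) = 44 and solve.
With q = 64: √64 = 8, so r = 44 − 3·8 = 20.
Check: U(20, 64) = 44.

r = 20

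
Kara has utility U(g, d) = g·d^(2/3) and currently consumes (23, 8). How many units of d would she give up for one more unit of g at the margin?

MRS = 12/23

MU_g = d^(2/3) and MU_d = 2/3·g·d^(-1/3).
MRS = MU_g/MU_d = (1.5)·d/g.
At (23, 8): MRS = 12/23.
So at (23, 8) the consumer would give up 12/23 units of d for one more unit of g.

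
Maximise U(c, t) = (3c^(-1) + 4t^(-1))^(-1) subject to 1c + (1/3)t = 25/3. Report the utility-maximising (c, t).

c* = 5, t* = 10

For CES with ρ = -1, MRS = (3/4)·(t/c)^2.
Tangency: set MRS = p_c/p_t = 1/(1/3) = 3.
So (t/c)^2 = 4; taking the square root, t/c = 2, i.e. t = 2·c.
Substitute into the budget 1·c + (1/3)·t = 25/3: (5/3)·c = 25/3, so c* = 5 and t* = 2·5 = 10.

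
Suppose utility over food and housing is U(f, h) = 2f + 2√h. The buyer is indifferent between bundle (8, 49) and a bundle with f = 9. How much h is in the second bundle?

U(8, 49) = 30.
Set U(9, h) = 30 and solve.
With f = 9: 2√h = 30 − 2·9 = 12, so √h = 6 and h = 36.
Check: U(9, 36) = 30.

h = 36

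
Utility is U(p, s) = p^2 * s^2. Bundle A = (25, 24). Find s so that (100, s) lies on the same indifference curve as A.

s = 6

U(25, 24) = 360000.
Set U(100, s) = 360000 and solve.
With p = 100: 100^2 = 10000, so s^2 = 360000/10000 = 36; taking the square root, s = 6.
Check: U(100, 6) = 360000.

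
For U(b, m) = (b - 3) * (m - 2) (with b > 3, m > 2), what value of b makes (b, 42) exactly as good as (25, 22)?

b = 14

U(25, 22) = 440.
Set U(b, 42) = 440 and solve.
With m = 42: (42 − 2) = 40, so (b − 3) = 440/40 = 11.
So b = 3 + 11 = 14.
Check: U(14, 42) = 440.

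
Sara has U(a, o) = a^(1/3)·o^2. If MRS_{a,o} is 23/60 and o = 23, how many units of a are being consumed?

a = 10

MU_a = 1/3·a^(-2/3)·o^2 and MU_o = 2·a^(1/3)·o.
MRS = MU_a/MU_o = (1/6)·o/a.
Substitute o = 23: MRS = (23/6)/a. Setting (23/6)/a = 23/60 gives a = (23/6)/(23/60) = 10.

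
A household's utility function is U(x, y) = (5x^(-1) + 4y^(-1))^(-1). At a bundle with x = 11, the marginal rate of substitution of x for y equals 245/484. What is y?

For CES with ρ = -1, MRS = (5/4)·(y/x)^2.
Setting (5/4)·(y/11)^2 = 245/484 gives (y/11)^2 = 49/121, so y/11 = 7/11 and y = 7.

y = 7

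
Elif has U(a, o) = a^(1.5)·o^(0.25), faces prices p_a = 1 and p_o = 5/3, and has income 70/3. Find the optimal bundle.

MU_a = 1.5·√a·o^(0.25) and MU_o = 0.25·a^(1.5)·o^(-0.75).
MRS = MU_a/MU_o = (6)·o/a.
Tangency: set MRS = p_a/p_o = 1/(5/3) = 0.6.
So (6)·o/a = 0.6, i.e. o = 0.1·a.
Substitute into the budget 1·a + (5/3)·o = 70/3: (7/6)·a = 70/3, so a* = 20.
Then o* = 0.1·20 = 2.

a* = 20, o* = 2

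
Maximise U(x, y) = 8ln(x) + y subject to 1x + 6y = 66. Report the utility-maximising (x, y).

MU_x = 8/x, MU_y = 1.
MRS = 8/x ÷ 1.
Tangency: set MRS = p_x/p_y = 1/6.
MRS depends only on x: 8/x = 1/6 ⇒ x* = 8/(1/6) = 48.
From the budget, 6·y = 66 − 1·48 = 18, so y* = 3.

x* = 48, y* = 3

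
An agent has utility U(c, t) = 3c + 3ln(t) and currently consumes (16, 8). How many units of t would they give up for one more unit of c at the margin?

MRS = 8

MU_c = 3, MU_t = 3/t.
MRS = 3 ÷ (3/t).
At (16, 8): MRS = 8.
The indifference curve has slope −8 at this bundle.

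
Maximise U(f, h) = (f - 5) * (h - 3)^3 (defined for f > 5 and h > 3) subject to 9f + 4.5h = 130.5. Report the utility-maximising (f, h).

MU_f = (h−3)^3, MU_h = 3·(f−5)·(h−3)^2.
MRS = (1/3)·(h−3)/(f−5).
Tangency: set MRS = p_f/p_h = 9/4.5 = 2.
So (1/3)·(h − 3)/(f − 5) = 2, i.e. (h − 3) = 6·(f − 5).
Rewrite the budget in excess-of-subsistence terms: 9·(f − 5) + 4.5·(h − 3) = 130.5 − 9·5 − 4.5·3 = 72.
Substituting, 36·(f − 5) = 72, so f − 5 = 2 and f* = 7.
Then h − 3 = 6·2 = 12, so h* = 15.

f* = 7, h* = 15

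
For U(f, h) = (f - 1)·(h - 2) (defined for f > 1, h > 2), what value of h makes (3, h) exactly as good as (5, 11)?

h = 20

U(5, 11) = 36.
Set U(3, h) = 36 and solve.
With f = 3: (3 − 1) = 2, so (h − 2) = 36/2 = 18.
So h = 2 + 18 = 20.
Check: U(3, 20) = 36.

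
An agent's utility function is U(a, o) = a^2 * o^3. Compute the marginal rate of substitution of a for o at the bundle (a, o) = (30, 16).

MRS = 16/45

MU_a = 2·a·o^3 and MU_o = 3·a^2·o^2.
MRS = MU_a/MU_o = (2/3)·o/a.
At (30, 16): MRS = 16/45.
So at (30, 16) the consumer would give up 16/45 units of o for one more unit of a.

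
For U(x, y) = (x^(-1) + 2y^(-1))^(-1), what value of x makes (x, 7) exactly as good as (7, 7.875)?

x = 9

U depends on (x, y) only through S = x^(-1) + 2y^(-1), so equal utility means equal S. At (7, 7.875): S = 25/63.
With y = 7: 2·7^(-1) = 2/7, so x^(-1) = 25/63 − 2/7 = 1/9.
Hence x = 1/(1/9) = 9.
Check: U(9, 7) = 2.52.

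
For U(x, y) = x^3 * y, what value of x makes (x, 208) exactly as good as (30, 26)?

U(30, 26) = 702000.
Set U(x, 208) = 702000 and solve.
With y = 208: x^3 = 702000/208 = 3375; taking the cube root, x = 15.
Check: U(15, 208) = 702000.

x = 15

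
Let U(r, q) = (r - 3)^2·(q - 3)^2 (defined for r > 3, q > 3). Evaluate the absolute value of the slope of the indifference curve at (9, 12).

MRS = 1.5

MU_r = 2·(r−3)·(q−3)^2, MU_q = 2·(r−3)^2·(q−3).
MRS = (q−3)/(r−3).
At (9, 12): MRS = 1.5.
The indifference curve has slope −1.5 at this bundle.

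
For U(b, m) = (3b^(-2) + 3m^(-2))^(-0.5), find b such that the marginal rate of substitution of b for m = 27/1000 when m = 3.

b = 10

For CES with ρ = -2, MRS = (m/b)^3.
Setting (3/b)^3 = 27/1000 gives 3/b = 0.3 and b = 10.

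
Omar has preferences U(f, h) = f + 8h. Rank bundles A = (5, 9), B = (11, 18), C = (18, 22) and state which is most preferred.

Evaluate utility at each bundle:
U(A) = 77.
U(B) = 155.
U(C) = 194.
Highest utility is C, so C ≻ B ≻ A.

Bundle C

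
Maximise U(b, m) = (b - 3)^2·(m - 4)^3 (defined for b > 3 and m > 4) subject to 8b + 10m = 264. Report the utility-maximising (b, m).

b* = 13, m* = 16

MU_b = 2·(b−3)·(m−4)^3, MU_m = 3·(b−3)^2·(m−4)^2.
MRS = (2/3)·(m−4)/(b−3).
Tangency: set MRS = p_b/p_m = 8/10 = 0.8.
So (2/3)·(m − 4)/(b − 3) = 0.8, i.e. (m − 4) = 1.2·(b − 3).
Rewrite the budget in excess-of-subsistence terms: 8·(b − 3) + 10·(m − 4) = 264 − 8·3 − 10·4 = 200.
Substituting, 20·(b − 3) = 200, so b − 3 = 10 and b* = 13.
Then m − 4 = 1.2·10 = 12, so m* = 16.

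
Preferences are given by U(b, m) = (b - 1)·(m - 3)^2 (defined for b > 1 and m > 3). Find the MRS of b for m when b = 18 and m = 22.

MRS = 19/34

MU_b = (m−3)^2, MU_m = 2·(b−1)·(m−3).
MRS = (1/2)·(m−3)/(b−1).
At (18, 22): MRS = 19/34.
So at (18, 22) the consumer would give up 19/34 units of m for one more unit of b.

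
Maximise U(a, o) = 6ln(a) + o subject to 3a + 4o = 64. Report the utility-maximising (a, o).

MU_a = 6/a, MU_o = 1.
MRS = 6/a ÷ 1.
Tangency: set MRS = p_a/p_o = 3/4 = 0.75.
MRS depends only on a: 6/a = 0.75 ⇒ a* = 6/0.75 = 8.
From the budget, 4·o = 64 − 3·8 = 40, so o* = 10.

a* = 8, o* = 10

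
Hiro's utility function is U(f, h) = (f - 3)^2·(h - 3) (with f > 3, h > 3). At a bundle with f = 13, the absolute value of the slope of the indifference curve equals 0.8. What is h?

MU_f = 2·(f−3)·(h−3), MU_h = (f−3)^2.
MRS = (2/1)·(h−3)/(f−3).
Substitute f = 13: MRS = (h − 3)/5. Setting this equal to 0.8 gives h − 3 = 0.8·5 = 4, so h = 7.

h = 7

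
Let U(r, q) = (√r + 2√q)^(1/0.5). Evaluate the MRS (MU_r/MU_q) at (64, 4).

For CES with ρ = 0.5, MRS = (1/2)·√(q/r).
At (64, 4): MRS = 0.125.
The indifference curve has slope −0.125 at this bundle.

MRS = 0.125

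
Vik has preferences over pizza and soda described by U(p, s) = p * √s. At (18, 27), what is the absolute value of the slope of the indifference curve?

MU_p = √s and MU_s = 0.5·p·s^(-0.5).
MRS = MU_p/MU_s = (2)·s/p.
At (18, 27): MRS = 3.
So at (18, 27) the consumer would give up 3 units of s for one more unit of p.

MRS = 3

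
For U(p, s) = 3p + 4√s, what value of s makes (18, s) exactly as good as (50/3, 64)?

s = 49

U(50/3, 64) = 82.
Set U(18, s) = 82 and solve.
With p = 18: 4√s = 82 − 3·18 = 28, so √s = 7 and s = 49.
Check: U(18, 49) = 82.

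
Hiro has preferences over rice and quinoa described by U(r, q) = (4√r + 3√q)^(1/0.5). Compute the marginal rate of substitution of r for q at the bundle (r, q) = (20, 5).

For CES with ρ = 0.5, MRS = (4/3)·√(q/r).
At (20, 5): MRS = 2/3.
That is, one extra unit of r is worth 2/3 units of q at the margin.

MRS = 2/3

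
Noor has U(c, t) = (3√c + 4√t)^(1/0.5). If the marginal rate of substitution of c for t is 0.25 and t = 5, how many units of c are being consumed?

For CES with ρ = 0.5, MRS = (3/4)·√(t/c).
Setting (3/4)·√(5/c) = 0.25 gives √(5/c) = 1/3, so 5/c = 1/9 and c = 45.

c = 45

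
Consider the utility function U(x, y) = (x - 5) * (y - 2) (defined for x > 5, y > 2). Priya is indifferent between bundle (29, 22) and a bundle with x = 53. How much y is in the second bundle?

U(29, 22) = 480.
Set U(53, y) = 480 and solve.
With x = 53: (53 − 5) = 48, so (y − 2) = 480/48 = 10.
So y = 2 + 10 = 12.
Check: U(53, 12) = 480.

y = 12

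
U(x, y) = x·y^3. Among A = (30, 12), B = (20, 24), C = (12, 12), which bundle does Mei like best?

Evaluate utility at each bundle:
U(A) = 51840.
U(B) = 276480.
U(C) = 20736.
Highest utility is B, so B ≻ A ≻ C.

Bundle B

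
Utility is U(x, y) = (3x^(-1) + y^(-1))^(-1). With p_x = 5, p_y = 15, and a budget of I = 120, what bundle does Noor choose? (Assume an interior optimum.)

x* = 12, y* = 4

For CES with ρ = -1, MRS = (3/1)·(y/x)^2.
Tangency: set MRS = p_x/p_y = 5/15 = 1/3.
So (y/x)^2 = 1/9; taking the square root, y/x = 1/3, i.e. y = (1/3)·x.
Substitute into the budget 5·x + 15·y = 120: 10·x = 120, so x* = 12 and y* = (1/3)·12 = 4.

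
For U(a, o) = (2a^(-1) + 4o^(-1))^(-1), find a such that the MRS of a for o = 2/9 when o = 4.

a = 6

For CES with ρ = -1, MRS = (2/4)·(o/a)^2.
Setting (2/4)·(4/a)^2 = 2/9 gives (4/a)^2 = 4/9, so 4/a = 2/3 and a = 6.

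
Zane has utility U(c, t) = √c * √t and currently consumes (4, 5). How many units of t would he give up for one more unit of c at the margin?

MU_c = 0.5·c^(-0.5)·√t and MU_t = 0.5·√c·t^(-0.5).
MRS = MU_c/MU_t = t/c.
At (4, 5): MRS = 1.25.
That is, one extra unit of c is worth 1.25 units of t at the margin.

MRS = 1.25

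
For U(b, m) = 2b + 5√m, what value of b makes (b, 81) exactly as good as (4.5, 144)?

U(4.5, 144) = 69.
Set U(b, 81) = 69 and solve.
With m = 81: √81 = 9, so 2b = 69 − 5·9 = 24 and b = 12.
Check: U(12, 81) = 69.

b = 12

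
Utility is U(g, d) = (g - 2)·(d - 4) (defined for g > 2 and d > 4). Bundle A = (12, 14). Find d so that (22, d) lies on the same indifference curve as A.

U(12, 14) = 100.
Set U(22, d) = 100 and solve.
With g = 22: (22 − 2) = 20, so (d − 4) = 100/20 = 5.
So d = 4 + 5 = 9.
Check: U(22, 9) = 100.

d = 9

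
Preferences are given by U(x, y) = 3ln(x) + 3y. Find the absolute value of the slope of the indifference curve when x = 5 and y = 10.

MU_x = 3/x, MU_y = 3.
MRS = 3/x ÷ 3.
At (5, 10): MRS = 0.2.
So at (5, 10) the consumer would give up 0.2 units of y for one more unit of x.

MRS = 0.2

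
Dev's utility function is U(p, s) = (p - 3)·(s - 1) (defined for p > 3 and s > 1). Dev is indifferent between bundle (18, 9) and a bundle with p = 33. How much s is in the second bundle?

s = 5

U(18, 9) = 120.
Set U(33, s) = 120 and solve.
With p = 33: (33 − 3) = 30, so (s − 1) = 120/30 = 4.
So s = 1 + 4 = 5.
Check: U(33, 5) = 120.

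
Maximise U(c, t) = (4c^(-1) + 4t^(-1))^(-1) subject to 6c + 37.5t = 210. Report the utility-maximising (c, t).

For CES with ρ = -1, MRS = (t/c)^2.
Tangency: set MRS = p_c/p_t = 6/37.5 = 4/25.
So (t/c)^2 = 4/25; taking the square root, t/c = 0.4, i.e. t = 0.4·c.
Substitute into the budget 6·c + 37.5·t = 210: 21·c = 210, so c* = 10 and t* = 0.4·10 = 4.

c* = 10, t* = 4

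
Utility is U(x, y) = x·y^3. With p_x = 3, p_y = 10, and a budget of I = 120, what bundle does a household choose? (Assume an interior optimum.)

MU_x = y^3 and MU_y = 3·x·y^2.
MRS = MU_x/MU_y = (1/3)·y/x.
Tangency: set MRS = p_x/p_y = 3/10 = 0.3.
So (1/3)·y/x = 0.3, i.e. y = 0.9·x.
Substitute into the budget 3·x + 10·y = 120: 12·x = 120, so x* = 10.
Then y* = 0.9·10 = 9.

x* = 10, y* = 9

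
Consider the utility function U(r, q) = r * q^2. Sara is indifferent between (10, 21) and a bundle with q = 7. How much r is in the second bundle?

r = 90

U(10, 21) = 4410.
Set U(r, 7) = 4410 and solve.
With q = 7: 7^2 = 49, so r = 4410/49 = 90.
Check: U(90, 7) = 4410.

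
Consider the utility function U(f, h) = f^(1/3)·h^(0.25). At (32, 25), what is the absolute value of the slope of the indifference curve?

MU_f = 1/3·f^(-2/3)·h^(0.25) and MU_h = 0.25·f^(1/3)·h^(-0.75).
MRS = MU_f/MU_h = (4/3)·h/f.
At (32, 25): MRS = 25/24.
That is, one extra unit of f is worth 25/24 units of h at the margin.

MRS = 25/24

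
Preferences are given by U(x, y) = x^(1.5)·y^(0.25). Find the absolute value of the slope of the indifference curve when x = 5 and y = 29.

MU_x = 1.5·√x·y^(0.25) and MU_y = 0.25·x^(1.5)·y^(-0.75).
MRS = MU_x/MU_y = (6)·y/x.
At (5, 29): MRS = 34.8.
That is, one extra unit of x is worth 34.8 units of y at the margin.

MRS = 34.8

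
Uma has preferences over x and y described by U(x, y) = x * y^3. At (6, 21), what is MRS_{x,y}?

MRS = 7/6

MU_x = y^3 and MU_y = 3·x·y^2.
MRS = MU_x/MU_y = (1/3)·y/x.
At (6, 21): MRS = 7/6.
The indifference curve has slope −7/6 at this bundle.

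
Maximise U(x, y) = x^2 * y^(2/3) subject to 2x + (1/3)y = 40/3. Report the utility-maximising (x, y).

MU_x = 2·x·y^(2/3) and MU_y = 2/3·x^2·y^(-1/3).
MRS = MU_x/MU_y = (3)·y/x.
Tangency: set MRS = p_x/p_y = 2/(1/3) = 6.
So (3)·y/x = 6, i.e. y = 2·x.
Substitute into the budget 2·x + (1/3)·y = 40/3: (8/3)·x = 40/3, so x* = 5.
Then y* = 2·5 = 10.

x* = 5, y* = 10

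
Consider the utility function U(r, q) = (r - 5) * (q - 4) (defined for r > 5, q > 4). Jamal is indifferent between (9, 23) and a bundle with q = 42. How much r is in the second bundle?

r = 7

U(9, 23) = 76.
Set U(r, 42) = 76 and solve.
With q = 42: (42 − 4) = 38, so (r − 5) = 76/38 = 2.
So r = 5 + 2 = 7.
Check: U(7, 42) = 76.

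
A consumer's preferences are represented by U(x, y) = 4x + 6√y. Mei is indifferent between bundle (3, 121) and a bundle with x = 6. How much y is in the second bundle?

y = 81

U(3, 121) = 78.
Set U(6, y) = 78 and solve.
With x = 6: 6√y = 78 − 4·6 = 54, so √y = 9 and y = 81.
Check: U(6, 81) = 78.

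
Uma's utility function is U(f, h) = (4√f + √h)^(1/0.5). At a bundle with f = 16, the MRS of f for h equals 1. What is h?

h = 1

For CES with ρ = 0.5, MRS = (4/1)·√(h/f).
Setting (4/1)·√(h/16) = 1 gives √(h/16) = 0.25, so h/16 = 1/16 and h = 1.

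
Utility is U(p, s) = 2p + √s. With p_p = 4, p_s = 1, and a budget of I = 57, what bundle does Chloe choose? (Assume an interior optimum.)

MU_p = 2, MU_s = 1/(2√s).
MRS = 2 ÷ (1/(2√s)).
Tangency: set MRS = p_p/p_s = 4/1 = 4.
MRS depends only on s: 4·√s = 4 ⇒ √s = 4/4 = 1 ⇒ s* = 1.
From the budget, 4·p = 57 − 1·1 = 56, so p* = 14.

p* = 14, s* = 1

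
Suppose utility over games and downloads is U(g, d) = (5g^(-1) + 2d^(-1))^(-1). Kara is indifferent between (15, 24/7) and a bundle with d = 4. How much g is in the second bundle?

U depends on (g, d) only through S = 5g^(-1) + 2d^(-1), so equal utility means equal S. At (15, 24/7): S = 11/12.
With d = 4: 2·4^(-1) = 0.5, so 5g^(-1) = 11/12 − 0.5 = 5/12, i.e. g^(-1) = 1/12.
Hence g = 1/(1/12) = 12.
Check: U(12, 4) = 1.0909.

g = 12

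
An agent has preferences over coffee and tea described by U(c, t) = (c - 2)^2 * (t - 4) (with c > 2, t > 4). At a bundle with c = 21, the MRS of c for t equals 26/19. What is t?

MU_c = 2·(c−2)·(t−4), MU_t = (c−2)^2.
MRS = (2/1)·(t−4)/(c−2).
Substitute c = 21: MRS = (t − 4)/9.5. Setting this equal to 26/19 gives t − 4 = (26/19)·9.5 = 13, so t = 17.

t = 17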